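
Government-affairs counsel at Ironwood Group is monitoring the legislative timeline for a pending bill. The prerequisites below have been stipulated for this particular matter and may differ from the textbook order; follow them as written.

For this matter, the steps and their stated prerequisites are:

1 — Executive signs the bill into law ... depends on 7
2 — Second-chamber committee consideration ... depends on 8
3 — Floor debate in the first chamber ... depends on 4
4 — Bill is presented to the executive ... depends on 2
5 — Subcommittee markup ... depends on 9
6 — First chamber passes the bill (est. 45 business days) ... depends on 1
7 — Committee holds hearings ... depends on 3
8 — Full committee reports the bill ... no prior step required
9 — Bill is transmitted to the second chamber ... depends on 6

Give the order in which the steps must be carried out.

8, 2, 4, 3, 7, 1, 6, 9, 5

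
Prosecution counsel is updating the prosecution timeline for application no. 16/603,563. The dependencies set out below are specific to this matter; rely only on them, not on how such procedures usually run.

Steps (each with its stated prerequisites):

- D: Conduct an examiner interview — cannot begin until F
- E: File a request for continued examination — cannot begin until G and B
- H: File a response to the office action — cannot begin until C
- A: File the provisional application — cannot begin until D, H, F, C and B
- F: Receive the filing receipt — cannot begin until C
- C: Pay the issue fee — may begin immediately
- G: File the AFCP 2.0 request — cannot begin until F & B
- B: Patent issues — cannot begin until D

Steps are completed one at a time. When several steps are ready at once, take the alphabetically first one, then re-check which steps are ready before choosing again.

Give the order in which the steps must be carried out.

C has no prerequisites → C first.
F and H are both available; F has the earlier label → F.
D now also ready, so the ready set is {D, H}; D has the earlier label → D.
Ready: B and H. B has the earlier label → B.
G now also ready, so the ready set is {G, H}; G has the earlier label → G.
E now also ready, so the ready set is {E, H}; E has the earlier label → E.
Next only H has its prerequisites met → H.
That leaves A as the only ready step → A.

C → F → D → B → G → E → H → A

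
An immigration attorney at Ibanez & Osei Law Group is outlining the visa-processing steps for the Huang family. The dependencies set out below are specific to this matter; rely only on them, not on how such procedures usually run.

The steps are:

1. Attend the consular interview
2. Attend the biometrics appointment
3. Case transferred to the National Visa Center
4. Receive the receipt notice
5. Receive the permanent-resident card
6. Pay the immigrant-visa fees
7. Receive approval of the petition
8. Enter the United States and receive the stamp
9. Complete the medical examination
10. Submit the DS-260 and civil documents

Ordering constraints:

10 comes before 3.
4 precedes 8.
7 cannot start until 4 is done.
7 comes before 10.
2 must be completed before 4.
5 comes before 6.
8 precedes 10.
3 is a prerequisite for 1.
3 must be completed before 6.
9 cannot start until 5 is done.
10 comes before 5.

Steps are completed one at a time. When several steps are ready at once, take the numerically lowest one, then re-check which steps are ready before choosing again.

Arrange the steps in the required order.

2 has no prerequisites → 2 first.
4 needed 2, now all done → 4.
Ready: 7 and 8. 7 has the earlier label → 7.
Next only 8 has its prerequisites met → 8.
10 needed 7 and 8, now all done → 10.
Now 3 and 5 have their prerequisites met. 3 has the earlier label, so 3 next.
1 and 5 are both available; 1 has the earlier label → 1.
5 is the only step now ready → 5.
6 and 9 are both available; 6 has the earlier label → 6.
9 needed 5, now all done → 9.

2 4 7 8 10 3 1 5 6 9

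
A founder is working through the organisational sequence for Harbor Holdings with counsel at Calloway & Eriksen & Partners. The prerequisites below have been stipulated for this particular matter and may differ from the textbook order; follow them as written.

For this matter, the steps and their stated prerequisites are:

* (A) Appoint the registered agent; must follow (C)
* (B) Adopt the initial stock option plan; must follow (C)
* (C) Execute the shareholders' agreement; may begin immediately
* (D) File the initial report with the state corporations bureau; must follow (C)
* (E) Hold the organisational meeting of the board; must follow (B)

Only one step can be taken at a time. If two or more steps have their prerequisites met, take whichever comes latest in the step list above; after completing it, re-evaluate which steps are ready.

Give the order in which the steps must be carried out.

Only (C) has no prerequisites, so it is first.
(D), (B) and (A) are all available; (D) is listed later → (D).
Ready: (B) and (A). (B) is listed later → (B).
Ready: (E) and (A). (E) is listed later → (E).
(A) needed (C), now all done → (A).

(C) (D) (B) (E) (A)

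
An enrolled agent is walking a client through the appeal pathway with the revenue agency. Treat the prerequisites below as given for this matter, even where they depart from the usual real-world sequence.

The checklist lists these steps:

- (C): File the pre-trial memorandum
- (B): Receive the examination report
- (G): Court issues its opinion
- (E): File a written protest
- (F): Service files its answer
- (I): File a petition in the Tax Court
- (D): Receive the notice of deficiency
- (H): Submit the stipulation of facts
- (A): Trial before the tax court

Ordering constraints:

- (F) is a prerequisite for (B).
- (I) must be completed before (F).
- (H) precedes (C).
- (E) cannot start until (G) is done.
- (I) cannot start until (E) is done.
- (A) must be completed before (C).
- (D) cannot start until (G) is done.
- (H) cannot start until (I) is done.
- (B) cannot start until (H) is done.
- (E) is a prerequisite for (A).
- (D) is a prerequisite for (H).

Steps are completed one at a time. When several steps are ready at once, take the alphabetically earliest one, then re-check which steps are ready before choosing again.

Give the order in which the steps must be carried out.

(G), (D), (E), (A), (I), (F), (H), (B), (C)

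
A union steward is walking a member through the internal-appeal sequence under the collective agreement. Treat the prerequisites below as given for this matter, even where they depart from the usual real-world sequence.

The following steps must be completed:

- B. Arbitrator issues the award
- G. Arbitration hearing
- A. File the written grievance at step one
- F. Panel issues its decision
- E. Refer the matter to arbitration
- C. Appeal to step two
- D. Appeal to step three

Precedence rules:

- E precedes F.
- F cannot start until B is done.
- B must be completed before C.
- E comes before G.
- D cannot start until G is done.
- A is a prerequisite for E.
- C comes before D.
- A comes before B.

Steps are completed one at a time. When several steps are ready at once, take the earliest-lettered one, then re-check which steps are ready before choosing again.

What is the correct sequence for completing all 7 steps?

A → B → C → E → F → G → D

Only A has no prerequisites, so it is first.
Ready: B and E. B has the earlier label → B.
Now C and E have their prerequisites met. C has the earlier label, so C next.
Next only E has its prerequisites met → E.
Ready: F and G. F has the earlier label → F.
G needed E, now all done → G.
D needed C and G, now all done → D.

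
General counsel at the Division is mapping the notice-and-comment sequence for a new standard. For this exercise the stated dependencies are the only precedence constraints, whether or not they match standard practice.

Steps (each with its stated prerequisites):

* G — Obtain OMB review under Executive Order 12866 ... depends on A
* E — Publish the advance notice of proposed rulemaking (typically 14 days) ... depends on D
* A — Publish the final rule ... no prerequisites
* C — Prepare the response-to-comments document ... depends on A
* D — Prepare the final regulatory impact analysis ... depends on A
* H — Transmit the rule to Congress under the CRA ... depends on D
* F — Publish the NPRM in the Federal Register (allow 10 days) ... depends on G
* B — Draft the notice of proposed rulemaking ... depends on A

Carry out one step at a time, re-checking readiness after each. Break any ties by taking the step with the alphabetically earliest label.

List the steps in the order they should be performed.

A B C D E G F H

A is the only step with nothing outstanding, so it goes first.
Ready: B, C, D and G. B has the earlier label → B.
C, D and G are all available; C has the earlier label → C.
Now D and G have their prerequisites met. D has the earlier label, so D next.
E and H now also ready, so the ready set is {E, G, H}; E has the earlier label → E.
G and H are both available; G has the earlier label → G.
F now also ready, so the ready set is {F, H}; F has the earlier label → F.
That leaves H as the only ready step → H.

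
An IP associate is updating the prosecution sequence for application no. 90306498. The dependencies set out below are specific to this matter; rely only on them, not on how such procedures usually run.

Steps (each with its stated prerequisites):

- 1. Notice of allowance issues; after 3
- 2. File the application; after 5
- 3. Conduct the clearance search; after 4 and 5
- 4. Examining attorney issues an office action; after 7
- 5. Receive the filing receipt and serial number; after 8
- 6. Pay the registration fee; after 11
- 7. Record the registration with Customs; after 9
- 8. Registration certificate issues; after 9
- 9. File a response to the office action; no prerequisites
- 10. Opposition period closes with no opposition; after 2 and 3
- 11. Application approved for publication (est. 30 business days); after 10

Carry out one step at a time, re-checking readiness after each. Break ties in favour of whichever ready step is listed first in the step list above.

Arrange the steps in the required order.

9, 7, 4, 8, 5, 2, 3, 1, 10, 11, 6

9 has no prerequisites → 9 first.
Now 7 and 8 have their prerequisites met. 7 is listed earlier, so 7 next.
4 and 8 are both available; 4 is listed earlier → 4.
That leaves 8 as the only ready step → 8.
5 needed 8, now all done → 5.
Now 2 and 3 have their prerequisites met. 2 is listed earlier, so 2 next.
Next only 3 has its prerequisites met → 3.
1 and 10 are both available; 1 is listed earlier → 1.
Next only 10 has its prerequisites met → 10.
That leaves 11 as the only ready step → 11.
6 needed 11, now all done → 6.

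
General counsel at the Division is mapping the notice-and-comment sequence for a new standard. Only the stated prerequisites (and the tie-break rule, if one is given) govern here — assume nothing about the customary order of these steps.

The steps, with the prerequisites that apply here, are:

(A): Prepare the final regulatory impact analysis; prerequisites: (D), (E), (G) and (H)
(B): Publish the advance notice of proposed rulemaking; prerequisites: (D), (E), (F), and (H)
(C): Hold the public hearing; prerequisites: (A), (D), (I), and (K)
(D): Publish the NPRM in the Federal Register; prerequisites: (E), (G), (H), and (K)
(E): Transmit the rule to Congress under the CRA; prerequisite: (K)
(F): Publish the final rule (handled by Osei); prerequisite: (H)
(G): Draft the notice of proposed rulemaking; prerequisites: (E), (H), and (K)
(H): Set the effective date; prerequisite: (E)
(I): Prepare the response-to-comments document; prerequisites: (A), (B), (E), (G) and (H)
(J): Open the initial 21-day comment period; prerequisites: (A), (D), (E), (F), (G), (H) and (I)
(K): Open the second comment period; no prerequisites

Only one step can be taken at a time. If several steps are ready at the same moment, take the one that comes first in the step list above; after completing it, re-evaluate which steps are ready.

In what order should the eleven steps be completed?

(K) is the only step with nothing outstanding, so it goes first.
(E) needed (K), now all done → (E).
(H) is the only step now ready → (H).
Ready: (F) and (G). (F) is listed earlier → (F).
That leaves (G) as the only ready step → (G).
(D) needed (E), (G), (H) and (K), now all done → (D).
Now (A) and (B) have their prerequisites met. (A) is listed earlier, so (A) next.
That leaves (B) as the only ready step → (B).
(I) is the only step now ready → (I).
(C) and (J) are both available; (C) is listed earlier → (C).
(J) is the only step now ready → (J).

(K) (E) (H) (F) (G) (D) (A) (B) (I) (C) (J)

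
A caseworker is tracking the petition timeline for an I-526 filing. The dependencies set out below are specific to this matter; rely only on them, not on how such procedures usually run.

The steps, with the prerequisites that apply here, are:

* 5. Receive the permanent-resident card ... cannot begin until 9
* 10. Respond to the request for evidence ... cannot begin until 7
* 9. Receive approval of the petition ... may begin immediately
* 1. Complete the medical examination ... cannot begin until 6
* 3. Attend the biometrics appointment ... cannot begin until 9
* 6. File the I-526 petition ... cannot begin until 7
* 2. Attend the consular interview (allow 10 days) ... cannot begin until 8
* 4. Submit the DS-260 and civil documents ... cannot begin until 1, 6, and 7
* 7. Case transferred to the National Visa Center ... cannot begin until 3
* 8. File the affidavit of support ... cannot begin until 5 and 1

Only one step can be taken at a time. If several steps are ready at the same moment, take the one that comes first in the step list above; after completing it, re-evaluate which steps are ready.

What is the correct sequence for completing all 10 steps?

9 is the only step with nothing outstanding, so it goes first.
Ready: 5 and 3. 5 is listed earlier → 5.
Next only 3 has its prerequisites met → 3.
7 needed 3, now all done → 7.
Now 10 and 6 have their prerequisites met. 10 is listed earlier, so 10 next.
6 is the only step now ready → 6.
1 needed 6, now all done → 1.
Ready: 4 and 8. 4 is listed earlier → 4.
8 is the only step now ready → 8.
2 needed 8, now all done → 2.

9, 5, 3, 7, 10, 6, 1, 4, 8, 2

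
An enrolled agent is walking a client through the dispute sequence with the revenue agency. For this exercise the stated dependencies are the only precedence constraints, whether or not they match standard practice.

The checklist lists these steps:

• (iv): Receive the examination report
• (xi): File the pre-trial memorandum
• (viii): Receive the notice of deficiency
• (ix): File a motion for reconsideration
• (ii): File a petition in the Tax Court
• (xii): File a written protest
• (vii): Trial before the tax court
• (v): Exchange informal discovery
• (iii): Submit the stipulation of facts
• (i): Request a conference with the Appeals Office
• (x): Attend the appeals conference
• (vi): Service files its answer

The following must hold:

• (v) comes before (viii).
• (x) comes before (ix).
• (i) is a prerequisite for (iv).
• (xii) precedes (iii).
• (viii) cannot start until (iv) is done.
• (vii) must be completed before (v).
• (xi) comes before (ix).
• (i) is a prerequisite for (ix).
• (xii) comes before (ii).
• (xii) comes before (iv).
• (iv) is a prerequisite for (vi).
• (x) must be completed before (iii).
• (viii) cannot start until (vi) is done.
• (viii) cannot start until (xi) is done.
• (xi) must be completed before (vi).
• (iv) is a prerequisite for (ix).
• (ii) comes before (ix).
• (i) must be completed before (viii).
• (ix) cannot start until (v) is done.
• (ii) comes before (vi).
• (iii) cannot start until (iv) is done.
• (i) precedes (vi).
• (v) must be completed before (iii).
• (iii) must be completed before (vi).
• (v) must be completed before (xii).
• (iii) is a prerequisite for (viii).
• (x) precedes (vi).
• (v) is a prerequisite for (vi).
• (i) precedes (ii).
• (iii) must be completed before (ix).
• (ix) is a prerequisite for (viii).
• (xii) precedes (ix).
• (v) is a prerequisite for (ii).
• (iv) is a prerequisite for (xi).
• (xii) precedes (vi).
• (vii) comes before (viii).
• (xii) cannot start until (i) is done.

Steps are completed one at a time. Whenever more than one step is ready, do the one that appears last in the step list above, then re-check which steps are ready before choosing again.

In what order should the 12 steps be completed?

(x), (i), (vii), (v), (xii), (ii), (iv), (iii), (xi), (vi), (ix), (viii)

(x), (i) and (vii) have no prerequisites; (x) is listed later, so (x) is first.
Ready: (i) and (vii). (i) is listed later → (i).
(vii) is the only step now ready → (vii).
(v) needed (vii), now all done → (v).
That leaves (xii) as the only ready step → (xii).
Ready: (ii) and (iv). (ii) is listed later → (ii).
(iv) needed (i) and (xii), now all done → (iv).
Ready: (iii) and (xi). (iii) is listed later → (iii).
That leaves (xi) as the only ready step → (xi).
(vi) and (ix) are both available; (vi) is listed later → (vi).
(ix) needed (x), (i), (iii), (v), (xii), (ii), (xi) and (iv), now all done → (ix).
Next only (viii) has its prerequisites met → (viii).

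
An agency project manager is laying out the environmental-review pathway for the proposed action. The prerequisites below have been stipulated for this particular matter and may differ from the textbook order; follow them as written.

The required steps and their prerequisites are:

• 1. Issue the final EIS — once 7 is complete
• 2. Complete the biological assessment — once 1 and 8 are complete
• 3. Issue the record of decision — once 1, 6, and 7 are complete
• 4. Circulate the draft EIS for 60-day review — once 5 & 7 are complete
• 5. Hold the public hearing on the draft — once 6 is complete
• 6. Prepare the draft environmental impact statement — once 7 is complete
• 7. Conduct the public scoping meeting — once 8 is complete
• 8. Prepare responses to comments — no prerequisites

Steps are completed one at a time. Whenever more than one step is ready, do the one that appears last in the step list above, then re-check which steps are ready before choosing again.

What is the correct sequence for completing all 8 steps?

8, 7, 6, 5, 4, 1, 3, 2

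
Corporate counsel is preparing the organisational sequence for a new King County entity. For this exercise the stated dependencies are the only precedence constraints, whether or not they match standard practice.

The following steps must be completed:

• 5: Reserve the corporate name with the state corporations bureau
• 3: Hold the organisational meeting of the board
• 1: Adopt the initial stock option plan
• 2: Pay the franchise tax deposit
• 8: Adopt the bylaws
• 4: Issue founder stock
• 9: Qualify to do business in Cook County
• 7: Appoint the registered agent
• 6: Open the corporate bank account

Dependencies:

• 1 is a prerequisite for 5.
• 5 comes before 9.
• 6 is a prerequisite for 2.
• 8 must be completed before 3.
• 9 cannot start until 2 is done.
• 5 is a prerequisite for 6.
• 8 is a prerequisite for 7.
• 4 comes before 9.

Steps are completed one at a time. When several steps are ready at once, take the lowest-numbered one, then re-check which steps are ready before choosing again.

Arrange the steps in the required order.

1, 4, 5, 6, 2, 8, 3, 7, 9

Nothing is required for 1, 4 and 8. 1 has the earlier label → 1 first.
5 now also ready, so the ready set is {4, 5, 8}; 4 has the earlier label → 4.
Now 5 and 8 have their prerequisites met. 5 has the earlier label, so 5 next.
6 now also ready, so the ready set is {6, 8}; 6 has the earlier label → 6.
Now 2 and 8 have their prerequisites met. 2 has the earlier label, so 2 next.
9 now also ready, so the ready set is {8, 9}; 8 has the earlier label → 8.
3 and 7 now also ready, so the ready set is {3, 7, 9}; 3 has the earlier label → 3.
7 and 9 are both available; 7 has the earlier label → 7.
9 needed 2, 4 and 5, now all done → 9.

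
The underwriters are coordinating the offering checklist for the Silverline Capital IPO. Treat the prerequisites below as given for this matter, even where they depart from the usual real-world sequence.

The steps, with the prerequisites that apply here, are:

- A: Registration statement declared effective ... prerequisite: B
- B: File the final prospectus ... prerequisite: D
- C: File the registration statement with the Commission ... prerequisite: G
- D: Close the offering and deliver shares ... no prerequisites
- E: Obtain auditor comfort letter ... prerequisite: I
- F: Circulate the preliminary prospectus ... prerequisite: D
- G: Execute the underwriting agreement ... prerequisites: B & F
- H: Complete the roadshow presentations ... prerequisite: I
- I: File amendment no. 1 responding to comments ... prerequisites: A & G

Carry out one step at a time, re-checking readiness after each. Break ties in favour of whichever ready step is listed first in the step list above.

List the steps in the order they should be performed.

D is the only step with nothing outstanding, so it goes first.
B and F are both available; B is listed earlier → B.
A and F are both available; A is listed earlier → A.
F needed D, now all done → F.
Next only G has its prerequisites met → G.
Now C and I have their prerequisites met. C is listed earlier, so C next.
I is the only step now ready → I.
E and H are both available; E is listed earlier → E.
H is the only step now ready → H.

D → B → A → F → G → C → I → E → H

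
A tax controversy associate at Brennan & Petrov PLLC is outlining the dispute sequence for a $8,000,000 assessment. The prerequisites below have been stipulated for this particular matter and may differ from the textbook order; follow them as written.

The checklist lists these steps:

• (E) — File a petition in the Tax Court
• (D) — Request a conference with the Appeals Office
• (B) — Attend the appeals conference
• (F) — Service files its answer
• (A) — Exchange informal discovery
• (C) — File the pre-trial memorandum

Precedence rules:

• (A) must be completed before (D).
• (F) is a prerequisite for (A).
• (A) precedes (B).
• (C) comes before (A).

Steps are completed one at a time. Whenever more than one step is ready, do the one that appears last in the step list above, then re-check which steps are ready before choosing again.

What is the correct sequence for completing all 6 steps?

(C) → (F) → (A) → (B) → (D) → (E)

(C), (F) and (E) have no prerequisites; (C) is listed later, so (C) is first.
Ready: (F) and (E). (F) is listed later → (F).
Ready: (A) and (E). (A) is listed later → (A).
Now (B), (D) and (E) have their prerequisites met. (B) is listed later, so (B) next.
Ready: (D) and (E). (D) is listed later → (D).
Next only (E) has its prerequisites met → (E).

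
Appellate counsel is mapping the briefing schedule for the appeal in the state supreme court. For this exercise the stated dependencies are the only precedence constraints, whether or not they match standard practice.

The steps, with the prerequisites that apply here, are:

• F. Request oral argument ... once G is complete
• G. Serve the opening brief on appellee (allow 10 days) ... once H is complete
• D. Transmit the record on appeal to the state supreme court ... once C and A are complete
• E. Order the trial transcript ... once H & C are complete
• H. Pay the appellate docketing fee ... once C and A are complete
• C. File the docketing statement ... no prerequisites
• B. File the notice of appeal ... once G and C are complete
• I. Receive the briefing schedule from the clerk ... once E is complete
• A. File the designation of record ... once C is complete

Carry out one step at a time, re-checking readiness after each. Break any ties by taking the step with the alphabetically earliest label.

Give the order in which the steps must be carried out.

C → A → D → H → E → G → B → F → I

Only C has no prerequisites, so it is first.
A needed C, now all done → A.
Ready: D and H. D has the earlier label → D.
H is the only step now ready → H.
Ready: E and G. E has the earlier label → E.
G and I are both available; G has the earlier label → G.
B and F now also ready, so the ready set is {B, F, I}; B has the earlier label → B.
Now F and I have their prerequisites met. F has the earlier label, so F next.
That leaves I as the only ready step → I.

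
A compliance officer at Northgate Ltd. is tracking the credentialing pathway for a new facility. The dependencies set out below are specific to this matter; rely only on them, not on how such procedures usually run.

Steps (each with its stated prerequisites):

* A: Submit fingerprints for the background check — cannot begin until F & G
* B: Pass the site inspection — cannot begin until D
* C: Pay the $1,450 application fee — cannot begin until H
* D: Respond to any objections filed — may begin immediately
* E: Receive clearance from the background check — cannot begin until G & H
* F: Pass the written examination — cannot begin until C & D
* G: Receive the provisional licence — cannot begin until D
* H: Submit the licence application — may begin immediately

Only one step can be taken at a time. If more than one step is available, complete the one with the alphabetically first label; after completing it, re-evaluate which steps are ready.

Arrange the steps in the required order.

Nothing is required for D and H. D has the earlier label → D first.
B and G now also ready, so the ready set is {B, G, H}; B has the earlier label → B.
Ready: G and H. G has the earlier label → G.
Next only H has its prerequisites met → H.
Now C and E have their prerequisites met. C has the earlier label, so C next.
Ready: E and F. E has the earlier label → E.
That leaves F as the only ready step → F.
Next only A has its prerequisites met → A.

D → B → G → H → C → E → F → A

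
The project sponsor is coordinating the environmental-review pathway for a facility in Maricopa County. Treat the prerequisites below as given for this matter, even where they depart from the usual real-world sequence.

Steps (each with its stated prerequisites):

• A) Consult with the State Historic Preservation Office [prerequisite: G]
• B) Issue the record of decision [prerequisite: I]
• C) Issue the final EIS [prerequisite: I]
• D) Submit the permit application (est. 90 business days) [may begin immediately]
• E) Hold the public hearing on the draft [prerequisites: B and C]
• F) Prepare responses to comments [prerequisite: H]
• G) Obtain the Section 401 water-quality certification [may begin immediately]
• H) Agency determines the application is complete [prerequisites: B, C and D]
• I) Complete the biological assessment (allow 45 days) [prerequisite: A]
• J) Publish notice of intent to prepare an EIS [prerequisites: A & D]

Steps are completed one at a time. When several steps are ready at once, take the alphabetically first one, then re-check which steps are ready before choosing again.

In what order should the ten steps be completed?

D, G, A, I, B, C, E, H, F, J

D and G have no prerequisites; D has the earlier label, so D is first.
Next only G has its prerequisites met → G.
That leaves A as the only ready step → A.
I and J are both available; I has the earlier label → I.
Now B, C and J have their prerequisites met. B has the earlier label, so B next.
C and J are both available; C has the earlier label → C.
E and H now also ready, so the ready set is {E, H, J}; E has the earlier label → E.
H and J are both available; H has the earlier label → H.
Ready: F and J. F has the earlier label → F.
That leaves J as the only ready step → J.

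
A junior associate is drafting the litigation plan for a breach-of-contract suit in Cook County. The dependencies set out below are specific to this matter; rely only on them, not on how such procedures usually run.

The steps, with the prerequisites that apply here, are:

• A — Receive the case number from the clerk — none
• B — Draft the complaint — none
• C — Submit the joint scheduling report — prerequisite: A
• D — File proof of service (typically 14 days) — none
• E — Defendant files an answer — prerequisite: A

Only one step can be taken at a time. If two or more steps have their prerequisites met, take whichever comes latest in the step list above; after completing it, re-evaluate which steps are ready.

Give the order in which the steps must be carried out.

D, B and A have no prerequisites; D is listed later, so D is first.
B and A are both available; B is listed later → B.
That leaves A as the only ready step → A.
Now E and C have their prerequisites met. E is listed later, so E next.
C is the only step now ready → C.

D, B, A, E, C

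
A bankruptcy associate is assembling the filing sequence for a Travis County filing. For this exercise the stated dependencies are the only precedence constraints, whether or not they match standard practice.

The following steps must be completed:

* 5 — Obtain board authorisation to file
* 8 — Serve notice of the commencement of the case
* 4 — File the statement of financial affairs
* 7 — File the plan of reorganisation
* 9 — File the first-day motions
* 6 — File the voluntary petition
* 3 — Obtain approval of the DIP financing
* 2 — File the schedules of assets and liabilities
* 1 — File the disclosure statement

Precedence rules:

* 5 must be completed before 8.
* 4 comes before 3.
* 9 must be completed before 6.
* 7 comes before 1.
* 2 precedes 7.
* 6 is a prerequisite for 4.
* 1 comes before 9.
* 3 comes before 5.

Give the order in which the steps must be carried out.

2 7 1 9 6 4 3 5 8

2 is the only step with nothing outstanding, so it goes first.
7 is the only step now ready → 7.
1 needed 7, now all done → 1.
9 needed 1, now all done → 9.
That leaves 6 as the only ready step → 6.
That leaves 4 as the only ready step → 4.
3 needed 4, now all done → 3.
Next only 5 has its prerequisites met → 5.
8 is the only step now ready → 8.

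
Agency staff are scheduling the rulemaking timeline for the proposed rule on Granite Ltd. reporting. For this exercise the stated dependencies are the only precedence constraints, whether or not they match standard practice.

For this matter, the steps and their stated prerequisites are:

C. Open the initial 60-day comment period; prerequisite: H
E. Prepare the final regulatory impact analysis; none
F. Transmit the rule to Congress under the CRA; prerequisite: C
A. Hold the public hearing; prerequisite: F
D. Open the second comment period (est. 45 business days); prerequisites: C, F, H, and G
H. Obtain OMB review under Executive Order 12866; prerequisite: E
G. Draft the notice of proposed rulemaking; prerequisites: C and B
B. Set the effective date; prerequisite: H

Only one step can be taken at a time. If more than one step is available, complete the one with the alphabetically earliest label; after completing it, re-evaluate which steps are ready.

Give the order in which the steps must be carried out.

Only E has no prerequisites, so it is first.
That leaves H as the only ready step → H.
Ready: B and C. B has the earlier label → B.
C needed H, now all done → C.
F and G are both available; F has the earlier label → F.
A now also ready, so the ready set is {A, G}; A has the earlier label → A.
Next only G has its prerequisites met → G.
D is the only step now ready → D.

E H B C F A G D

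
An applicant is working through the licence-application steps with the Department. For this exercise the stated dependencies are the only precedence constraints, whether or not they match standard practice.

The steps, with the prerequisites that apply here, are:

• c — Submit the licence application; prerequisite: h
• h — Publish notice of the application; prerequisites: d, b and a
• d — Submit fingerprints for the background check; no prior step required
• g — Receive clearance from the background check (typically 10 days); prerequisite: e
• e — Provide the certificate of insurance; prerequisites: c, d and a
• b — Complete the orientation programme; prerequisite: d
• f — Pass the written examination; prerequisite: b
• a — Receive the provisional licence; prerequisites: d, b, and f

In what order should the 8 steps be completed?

d has no prerequisites → d first.
b needed d, now all done → b.
That leaves f as the only ready step → f.
That leaves a as the only ready step → a.
Next only h has its prerequisites met → h.
c needed h, now all done → c.
Next only e has its prerequisites met → e.
g is the only step now ready → g.

d b f a h c e g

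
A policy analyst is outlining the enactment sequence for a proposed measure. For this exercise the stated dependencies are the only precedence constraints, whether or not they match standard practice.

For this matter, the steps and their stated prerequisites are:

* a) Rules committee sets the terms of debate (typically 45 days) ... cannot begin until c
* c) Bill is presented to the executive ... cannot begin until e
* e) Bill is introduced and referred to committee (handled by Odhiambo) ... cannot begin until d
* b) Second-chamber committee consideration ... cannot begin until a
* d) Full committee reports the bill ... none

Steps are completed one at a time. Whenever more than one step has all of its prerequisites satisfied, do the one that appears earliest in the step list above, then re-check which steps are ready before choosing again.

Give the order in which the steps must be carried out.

d e c a b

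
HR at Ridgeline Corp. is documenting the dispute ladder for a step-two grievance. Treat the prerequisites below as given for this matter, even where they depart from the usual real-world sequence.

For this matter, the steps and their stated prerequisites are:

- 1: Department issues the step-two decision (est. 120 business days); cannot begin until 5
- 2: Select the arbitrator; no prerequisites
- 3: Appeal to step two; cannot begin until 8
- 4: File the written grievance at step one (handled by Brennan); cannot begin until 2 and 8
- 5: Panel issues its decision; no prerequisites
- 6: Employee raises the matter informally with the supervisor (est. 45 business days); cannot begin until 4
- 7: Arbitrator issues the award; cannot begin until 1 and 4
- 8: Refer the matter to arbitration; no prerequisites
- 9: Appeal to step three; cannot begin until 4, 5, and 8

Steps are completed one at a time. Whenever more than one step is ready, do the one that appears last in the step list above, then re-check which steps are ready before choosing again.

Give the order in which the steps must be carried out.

Nothing is required for 8, 5 and 2. 8 is listed later → 8 first.
3 now also ready, so the ready set is {5, 3, 2}; 5 is listed later → 5.
1 now also ready, so the ready set is {3, 2, 1}; 3 is listed later → 3.
Ready: 2 and 1. 2 is listed later → 2.
Now 4 and 1 have their prerequisites met. 4 is listed later, so 4 next.
Ready: 9, 6 and 1. 9 is listed later → 9.
6 and 1 are both available; 6 is listed later → 6.
1 needed 5, now all done → 1.
That leaves 7 as the only ready step → 7.

8, 5, 3, 2, 4, 9, 6, 1, 7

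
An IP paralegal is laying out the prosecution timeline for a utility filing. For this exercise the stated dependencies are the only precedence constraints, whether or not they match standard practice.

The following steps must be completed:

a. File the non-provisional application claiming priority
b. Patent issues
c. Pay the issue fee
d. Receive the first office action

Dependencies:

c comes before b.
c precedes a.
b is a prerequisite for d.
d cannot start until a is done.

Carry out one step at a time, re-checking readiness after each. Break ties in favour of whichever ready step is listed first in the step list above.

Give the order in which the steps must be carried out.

c, a, b, d

c has no prerequisites → c first.
Now a and b have their prerequisites met. a is listed earlier, so a next.
b needed c, now all done → b.
d needed a and b, now all done → d.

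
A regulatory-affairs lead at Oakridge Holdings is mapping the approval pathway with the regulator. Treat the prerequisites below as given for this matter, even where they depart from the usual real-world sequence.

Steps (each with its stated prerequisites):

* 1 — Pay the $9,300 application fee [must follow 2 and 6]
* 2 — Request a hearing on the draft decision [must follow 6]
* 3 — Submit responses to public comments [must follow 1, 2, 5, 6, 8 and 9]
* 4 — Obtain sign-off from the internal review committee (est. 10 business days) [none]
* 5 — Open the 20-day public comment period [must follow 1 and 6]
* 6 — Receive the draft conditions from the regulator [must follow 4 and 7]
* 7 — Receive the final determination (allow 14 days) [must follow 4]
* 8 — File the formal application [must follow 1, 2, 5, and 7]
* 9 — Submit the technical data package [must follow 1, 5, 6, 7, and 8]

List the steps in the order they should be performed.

4, 7, 6, 2, 1, 5, 8, 9, 3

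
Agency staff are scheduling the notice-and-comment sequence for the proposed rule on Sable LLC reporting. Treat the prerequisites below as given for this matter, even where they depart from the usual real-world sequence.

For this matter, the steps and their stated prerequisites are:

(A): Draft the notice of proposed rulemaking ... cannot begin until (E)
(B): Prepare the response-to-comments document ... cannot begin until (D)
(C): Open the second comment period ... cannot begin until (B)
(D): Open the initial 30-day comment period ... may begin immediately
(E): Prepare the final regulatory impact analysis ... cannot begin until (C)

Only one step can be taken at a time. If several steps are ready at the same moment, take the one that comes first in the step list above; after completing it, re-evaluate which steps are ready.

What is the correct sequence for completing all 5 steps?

(D) → (B) → (C) → (E) → (A)

Only (D) has no prerequisites, so it is first.
Next only (B) has its prerequisites met → (B).
(C) needed (B), now all done → (C).
(E) needed (C), now all done → (E).
(A) needed (E), now all done → (A).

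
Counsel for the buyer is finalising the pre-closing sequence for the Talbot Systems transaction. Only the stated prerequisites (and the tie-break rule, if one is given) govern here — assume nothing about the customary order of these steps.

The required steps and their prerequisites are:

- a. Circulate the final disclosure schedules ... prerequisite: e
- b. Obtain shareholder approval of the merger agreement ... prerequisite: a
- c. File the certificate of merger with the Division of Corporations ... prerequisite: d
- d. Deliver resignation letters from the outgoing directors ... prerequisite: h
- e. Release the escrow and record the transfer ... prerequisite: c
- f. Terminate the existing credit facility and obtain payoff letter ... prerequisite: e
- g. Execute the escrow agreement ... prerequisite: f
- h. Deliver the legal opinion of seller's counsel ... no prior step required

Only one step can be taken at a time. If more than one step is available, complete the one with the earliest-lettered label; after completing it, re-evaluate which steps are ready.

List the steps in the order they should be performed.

h, d, c, e, a, b, f, g

h is the only step with nothing outstanding, so it goes first.
d needed h, now all done → d.
That leaves c as the only ready step → c.
e needed c, now all done → e.
a and f are both available; a has the earlier label → a.
Ready: b and f. b has the earlier label → b.
f needed e, now all done → f.
g is the only step now ready → g.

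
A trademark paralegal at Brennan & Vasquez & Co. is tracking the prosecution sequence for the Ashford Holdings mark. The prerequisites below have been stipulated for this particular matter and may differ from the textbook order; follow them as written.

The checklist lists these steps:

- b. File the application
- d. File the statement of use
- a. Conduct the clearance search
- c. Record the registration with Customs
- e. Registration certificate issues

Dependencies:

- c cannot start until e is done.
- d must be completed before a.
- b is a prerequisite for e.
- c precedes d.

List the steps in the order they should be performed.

b → e → c → d → a

b is the only step with nothing outstanding, so it goes first.
e is the only step now ready → e.
c needed e, now all done → c.
d needed c, now all done → d.
a is the only step now ready → a.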